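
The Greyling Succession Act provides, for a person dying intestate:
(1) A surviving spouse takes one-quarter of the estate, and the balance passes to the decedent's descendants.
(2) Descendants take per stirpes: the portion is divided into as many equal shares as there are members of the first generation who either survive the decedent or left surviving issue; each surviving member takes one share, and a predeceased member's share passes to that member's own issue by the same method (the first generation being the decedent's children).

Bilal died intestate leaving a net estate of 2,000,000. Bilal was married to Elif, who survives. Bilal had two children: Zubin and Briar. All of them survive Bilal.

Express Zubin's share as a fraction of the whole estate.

Zubin receives 3/8 of the estate.

Elif takes one-quarter of 2,000,000 = 500,000. The remaining 1,500,000 passes to the descendants.
The descendants' portion (1,500,000) is divided into 2 shares of 750,000: Zubin and Briar each take 750,000.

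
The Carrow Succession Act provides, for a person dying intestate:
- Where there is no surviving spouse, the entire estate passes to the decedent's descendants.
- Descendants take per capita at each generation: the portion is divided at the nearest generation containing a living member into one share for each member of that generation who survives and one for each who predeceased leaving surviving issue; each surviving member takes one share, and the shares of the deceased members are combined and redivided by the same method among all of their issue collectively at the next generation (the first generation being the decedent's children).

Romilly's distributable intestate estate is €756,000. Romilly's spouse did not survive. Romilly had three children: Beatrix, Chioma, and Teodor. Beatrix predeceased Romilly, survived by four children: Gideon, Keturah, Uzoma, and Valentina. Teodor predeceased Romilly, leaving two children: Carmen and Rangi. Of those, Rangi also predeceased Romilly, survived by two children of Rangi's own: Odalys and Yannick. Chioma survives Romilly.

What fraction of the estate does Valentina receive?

The entire €756,000 passes to the descendants.
That amount (€756,000) is divided at the children's generation into 3 shares of €252,000. Chioma takes €252,000. The 2 shares of the deceased (Beatrix and Teodor) are combined into a pool of €504,000.
That pool (€504,000) is divided at the grandchildren's generation into 6 shares of €84,000. Gideon, Keturah, Uzoma, Valentina, and Carmen each take €84,000. The remaining share for the deceased Rangi (€84,000) is carried to the next generation.
That pool (€84,000) is divided at the great-grandchildren's generation equally among Odalys and Yannick: €42,000 each.

Valentina receives 1/9 of the estate.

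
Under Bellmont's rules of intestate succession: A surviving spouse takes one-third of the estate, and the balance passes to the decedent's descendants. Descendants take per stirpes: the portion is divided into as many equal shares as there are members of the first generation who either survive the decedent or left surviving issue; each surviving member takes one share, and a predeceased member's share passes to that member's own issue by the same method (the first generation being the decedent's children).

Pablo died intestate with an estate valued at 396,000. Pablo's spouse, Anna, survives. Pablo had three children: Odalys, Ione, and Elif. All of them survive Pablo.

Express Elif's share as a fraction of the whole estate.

Anna takes one-third of 396,000 = 132,000. The remaining 264,000 passes to the descendants.
The descendants' portion (264,000) is divided into 3 shares of 88,000: Odalys, Ione, and Elif each take 88,000.

Elif receives 2/9 of the estate.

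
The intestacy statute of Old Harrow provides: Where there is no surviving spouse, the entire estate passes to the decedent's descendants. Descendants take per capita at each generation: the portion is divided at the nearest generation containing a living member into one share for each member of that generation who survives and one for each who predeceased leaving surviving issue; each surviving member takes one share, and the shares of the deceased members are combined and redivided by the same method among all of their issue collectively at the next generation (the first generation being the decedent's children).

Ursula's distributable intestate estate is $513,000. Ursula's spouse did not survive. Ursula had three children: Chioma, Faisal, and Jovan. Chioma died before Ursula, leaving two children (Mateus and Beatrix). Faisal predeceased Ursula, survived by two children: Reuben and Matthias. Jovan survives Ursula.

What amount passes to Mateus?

The entire $513,000 passes to the descendants.
That amount ($513,000) is divided at the children's generation into 3 shares of $171,000. Jovan takes $171,000. The 2 shares of the deceased (Chioma and Faisal) are combined into a pool of $342,000.
That pool ($342,000) is divided at the grandchildren's generation equally among Mateus, Beatrix, Reuben, and Matthias: $85,500 each.

Mateus receives $85,500.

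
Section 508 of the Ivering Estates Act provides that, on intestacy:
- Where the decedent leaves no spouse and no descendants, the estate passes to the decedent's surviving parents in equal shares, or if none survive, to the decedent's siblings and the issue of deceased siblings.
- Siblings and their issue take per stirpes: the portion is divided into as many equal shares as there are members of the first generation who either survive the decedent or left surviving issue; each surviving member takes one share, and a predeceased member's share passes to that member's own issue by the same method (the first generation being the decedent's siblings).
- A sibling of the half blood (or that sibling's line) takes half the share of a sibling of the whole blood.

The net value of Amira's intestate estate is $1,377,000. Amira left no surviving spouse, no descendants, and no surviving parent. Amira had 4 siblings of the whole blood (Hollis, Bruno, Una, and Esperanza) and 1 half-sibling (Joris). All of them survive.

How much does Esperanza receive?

Esperanza receives $306,000.

The entire $1,377,000 passes to the siblings and their issue.
Counting each half-blood sibling's line as half a unit, there are 9/2 units in $1,377,000, so one unit is $306,000. Whole-blood lines (Hollis, Bruno, Una, and Esperanza) take $306,000 each; half-blood lines (Joris) take $153,000 each.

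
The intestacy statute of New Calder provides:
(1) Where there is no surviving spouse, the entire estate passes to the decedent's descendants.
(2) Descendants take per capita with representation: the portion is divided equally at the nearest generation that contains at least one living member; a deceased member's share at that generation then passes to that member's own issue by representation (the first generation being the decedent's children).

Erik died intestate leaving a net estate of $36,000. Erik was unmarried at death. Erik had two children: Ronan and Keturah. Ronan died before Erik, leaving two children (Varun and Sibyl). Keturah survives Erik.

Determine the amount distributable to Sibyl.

The entire $36,000 passes to the descendants.
That amount ($36,000) is divided into 2 shares of $18,000: Keturah takes $18,000; Ronan's $18,000 share passes to Ronan's issue.
Ronan's share ($18,000) is divided into 2 shares of $9,000: Varun and Sibyl each take $9,000.

Sibyl receives $9,000.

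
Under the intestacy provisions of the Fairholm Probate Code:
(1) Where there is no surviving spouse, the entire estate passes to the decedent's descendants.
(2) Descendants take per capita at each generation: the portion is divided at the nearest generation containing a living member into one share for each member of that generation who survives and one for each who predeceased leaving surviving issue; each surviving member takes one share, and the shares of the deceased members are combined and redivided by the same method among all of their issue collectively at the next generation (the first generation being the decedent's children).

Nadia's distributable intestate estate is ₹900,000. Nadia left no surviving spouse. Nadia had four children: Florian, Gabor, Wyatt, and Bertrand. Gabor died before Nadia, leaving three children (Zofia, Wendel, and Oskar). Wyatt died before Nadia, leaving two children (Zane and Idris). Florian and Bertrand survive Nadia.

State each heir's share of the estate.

Florian: ₹225,000; Zofia: ₹90,000; Wendel: ₹90,000; Oskar: ₹90,000; Zane: ₹90,000; Idris: ₹90,000; Bertrand: ₹225,000

The entire ₹900,000 passes to the descendants.
That amount (₹900,000) is divided at the children's generation into 4 shares of ₹225,000. Florian and Bertrand each take ₹225,000. The 2 shares of the deceased (Gabor and Wyatt) are combined into a pool of ₹450,000.
That pool (₹450,000) is divided at the grandchildren's generation equally among Zofia, Wendel, Oskar, Zane, and Idris: ₹90,000 each.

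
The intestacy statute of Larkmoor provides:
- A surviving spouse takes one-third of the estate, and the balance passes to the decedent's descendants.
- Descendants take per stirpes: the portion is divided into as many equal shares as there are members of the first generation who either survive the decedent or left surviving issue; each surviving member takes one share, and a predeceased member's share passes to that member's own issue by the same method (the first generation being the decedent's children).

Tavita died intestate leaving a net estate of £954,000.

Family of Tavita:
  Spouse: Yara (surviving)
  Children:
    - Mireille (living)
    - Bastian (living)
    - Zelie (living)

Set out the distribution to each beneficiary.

Yara: £318,000; Mireille: £212,000; Bastian: £212,000; Zelie: £212,000

Yara takes one-third of £954,000 = £318,000. The remaining £636,000 passes to the descendants.
The descendants' portion (£636,000) is divided into 3 shares of £212,000: Mireille, Bastian, and Zelie each take £212,000.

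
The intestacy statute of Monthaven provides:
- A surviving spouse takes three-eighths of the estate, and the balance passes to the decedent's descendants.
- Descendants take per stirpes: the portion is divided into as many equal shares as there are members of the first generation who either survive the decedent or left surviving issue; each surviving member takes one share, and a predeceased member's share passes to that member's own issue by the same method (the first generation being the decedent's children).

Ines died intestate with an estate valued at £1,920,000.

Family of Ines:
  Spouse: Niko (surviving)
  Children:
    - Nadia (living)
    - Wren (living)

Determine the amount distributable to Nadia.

Niko takes three-eighths of £1,920,000 = £720,000. The remaining £1,200,000 passes to the descendants.
The descendants' portion (£1,200,000) is divided into 2 shares of £600,000: Nadia and Wren each take £600,000.

Nadia receives £600,000.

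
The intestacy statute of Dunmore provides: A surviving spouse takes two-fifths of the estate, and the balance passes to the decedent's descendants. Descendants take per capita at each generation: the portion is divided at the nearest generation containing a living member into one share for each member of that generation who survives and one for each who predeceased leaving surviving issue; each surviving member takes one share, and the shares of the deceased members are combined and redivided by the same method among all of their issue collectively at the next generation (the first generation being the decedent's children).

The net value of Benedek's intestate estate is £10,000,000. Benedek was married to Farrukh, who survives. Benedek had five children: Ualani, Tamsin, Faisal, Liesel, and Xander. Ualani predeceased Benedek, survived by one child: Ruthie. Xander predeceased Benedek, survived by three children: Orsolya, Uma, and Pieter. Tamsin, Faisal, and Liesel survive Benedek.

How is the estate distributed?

Farrukh: £4,000,000; Ruthie: £600,000; Tamsin: £1,200,000; Faisal: £1,200,000; Liesel: £1,200,000; Orsolya: £600,000; Uma: £600,000; Pieter: £600,000

Farrukh takes two-fifths of £10,000,000 = £4,000,000. The remaining £6,000,000 passes to the descendants.
The descendants' portion (£6,000,000) is divided at the children's generation into 5 shares of £1,200,000. Tamsin, Faisal, and Liesel each take £1,200,000. The 2 shares of the deceased (Ualani and Xander) are combined into a pool of £2,400,000.
That pool (£2,400,000) is divided at the grandchildren's generation equally among Ruthie, Orsolya, Uma, and Pieter: £600,000 each.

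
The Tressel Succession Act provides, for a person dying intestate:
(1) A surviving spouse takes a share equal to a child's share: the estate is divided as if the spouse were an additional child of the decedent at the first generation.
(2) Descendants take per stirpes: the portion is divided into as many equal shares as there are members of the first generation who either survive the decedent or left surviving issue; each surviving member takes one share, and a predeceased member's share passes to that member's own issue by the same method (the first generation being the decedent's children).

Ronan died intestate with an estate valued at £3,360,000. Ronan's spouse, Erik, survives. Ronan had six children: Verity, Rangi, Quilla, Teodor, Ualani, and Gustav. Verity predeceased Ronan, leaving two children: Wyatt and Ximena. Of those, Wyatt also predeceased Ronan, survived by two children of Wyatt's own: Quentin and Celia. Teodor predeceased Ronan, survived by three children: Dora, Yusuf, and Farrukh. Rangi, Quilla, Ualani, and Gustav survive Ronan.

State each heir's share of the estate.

The spouse counts as an additional share at the children's level, so there are 7 primary shares of £480,000. Erik takes one such share (£480,000).
The children's combined portion (£2,880,000) is divided into 6 shares of £480,000: Rangi, Quilla, Ualani, and Gustav each take £480,000; Verity's £480,000 share passes to Verity's issue; Teodor's £480,000 share passes to Teodor's issue.
Verity's share (£480,000) is divided into 2 shares of £240,000: Ximena takes £240,000; Wyatt's £240,000 share passes to Wyatt's issue.
Wyatt's share (£240,000) is divided into 2 shares of £120,000: Quentin and Celia each take £120,000.
Teodor's share (£480,000) is divided into 3 shares of £160,000: Dora, Yusuf, and Farrukh each take £160,000.

Erik: £480,000; Quentin: £120,000; Celia: £120,000; Ximena: £240,000; Rangi: £480,000; Quilla: £480,000; Dora: £160,000; Yusuf: £160,000; Farrukh: £160,000; Ualani: £480,000; Gustav: £480,000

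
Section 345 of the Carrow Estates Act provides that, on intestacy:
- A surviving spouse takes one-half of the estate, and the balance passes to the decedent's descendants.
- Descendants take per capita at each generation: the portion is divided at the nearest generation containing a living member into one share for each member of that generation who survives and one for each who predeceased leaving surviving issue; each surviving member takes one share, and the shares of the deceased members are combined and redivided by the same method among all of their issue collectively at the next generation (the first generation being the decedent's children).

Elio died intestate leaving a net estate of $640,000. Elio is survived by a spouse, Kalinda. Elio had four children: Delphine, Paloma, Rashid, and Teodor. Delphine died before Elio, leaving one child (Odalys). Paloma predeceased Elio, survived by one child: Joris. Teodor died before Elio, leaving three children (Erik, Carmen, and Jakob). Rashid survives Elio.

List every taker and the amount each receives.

Kalinda: $320,000; Odalys: $48,000; Joris: $48,000; Rashid: $80,000; Erik: $48,000; Carmen: $48,000; Jakob: $48,000

Kalinda takes one-half of $640,000 = $320,000. The remaining $320,000 passes to the descendants.
The descendants' portion ($320,000) is divided at the children's generation into 4 shares of $80,000. Rashid takes $80,000. The 3 shares of the deceased (Delphine, Paloma, and Teodor) are combined into a pool of $240,000.
That pool ($240,000) is divided at the grandchildren's generation equally among Odalys, Joris, Erik, Carmen, and Jakob: $48,000 each.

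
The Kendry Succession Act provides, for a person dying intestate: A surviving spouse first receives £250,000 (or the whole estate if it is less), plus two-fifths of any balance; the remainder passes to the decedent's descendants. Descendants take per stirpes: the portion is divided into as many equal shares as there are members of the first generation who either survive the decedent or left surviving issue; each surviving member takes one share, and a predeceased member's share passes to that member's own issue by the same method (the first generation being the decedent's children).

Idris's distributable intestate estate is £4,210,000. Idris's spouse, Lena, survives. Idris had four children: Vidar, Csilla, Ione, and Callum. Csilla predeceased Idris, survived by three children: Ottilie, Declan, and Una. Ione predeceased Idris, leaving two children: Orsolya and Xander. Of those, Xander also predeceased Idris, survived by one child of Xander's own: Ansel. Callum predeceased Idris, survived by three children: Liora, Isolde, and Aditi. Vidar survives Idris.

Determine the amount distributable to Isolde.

Isolde receives £198,000.

Lena first takes £250,000, leaving a balance of £3,960,000. Lena then takes two-fifths of the balance (£1,584,000), for a total of £1,834,000. The remaining £2,376,000 passes to the descendants.
The descendants' portion (£2,376,000) is divided into 4 shares of £594,000: Vidar takes £594,000; Csilla's £594,000 share passes to Csilla's issue; Ione's £594,000 share passes to Ione's issue; Callum's £594,000 share passes to Callum's issue.
Csilla's share (£594,000) is divided into 3 shares of £198,000: Ottilie, Declan, and Una each take £198,000.
Ione's share (£594,000) is divided into 2 shares of £297,000: Orsolya takes £297,000; Xander's £297,000 share passes to Xander's issue.
Xander's share (£297,000) passes entirely to Ansel.
Callum's share (£594,000) is divided into 3 shares of £198,000: Liora, Isolde, and Aditi each take £198,000.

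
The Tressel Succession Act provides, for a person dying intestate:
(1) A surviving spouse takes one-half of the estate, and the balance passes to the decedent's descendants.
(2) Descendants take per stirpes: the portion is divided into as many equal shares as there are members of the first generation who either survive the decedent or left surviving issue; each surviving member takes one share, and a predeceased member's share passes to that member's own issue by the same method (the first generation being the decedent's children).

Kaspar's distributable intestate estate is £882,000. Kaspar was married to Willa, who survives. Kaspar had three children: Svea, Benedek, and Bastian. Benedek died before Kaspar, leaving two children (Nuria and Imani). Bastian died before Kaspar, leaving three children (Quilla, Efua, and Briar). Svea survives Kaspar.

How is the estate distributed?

Willa takes one-half of £882,000 = £441,000. The remaining £441,000 passes to the descendants.
The descendants' portion (£441,000) is divided into 3 shares of £147,000: Svea takes £147,000; Benedek's £147,000 share passes to Benedek's issue; Bastian's £147,000 share passes to Bastian's issue.
Benedek's share (£147,000) is divided into 2 shares of £73,500: Nuria and Imani each take £73,500.
Bastian's share (£147,000) is divided into 3 shares of £49,000: Quilla, Efua, and Briar each take £49,000.

Willa: £441,000; Svea: £147,000; Nuria: £73,500; Imani: £73,500; Quilla: £49,000; Efua: £49,000; Briar: £49,000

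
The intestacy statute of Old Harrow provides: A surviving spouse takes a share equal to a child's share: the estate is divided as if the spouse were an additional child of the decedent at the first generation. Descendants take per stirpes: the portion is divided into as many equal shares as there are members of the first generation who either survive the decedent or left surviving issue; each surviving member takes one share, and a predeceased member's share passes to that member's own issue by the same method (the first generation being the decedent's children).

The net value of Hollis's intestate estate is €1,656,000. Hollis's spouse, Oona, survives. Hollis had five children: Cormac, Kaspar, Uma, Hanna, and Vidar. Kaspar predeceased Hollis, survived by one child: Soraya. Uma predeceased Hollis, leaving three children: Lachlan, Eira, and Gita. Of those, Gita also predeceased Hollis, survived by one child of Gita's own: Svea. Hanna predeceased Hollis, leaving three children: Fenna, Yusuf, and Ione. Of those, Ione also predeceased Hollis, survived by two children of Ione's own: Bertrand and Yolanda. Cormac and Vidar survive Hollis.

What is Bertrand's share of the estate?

Bertrand receives €46,000.

The spouse counts as an additional share at the children's level, so there are 6 primary shares of €276,000. Oona takes one such share (€276,000).
The children's combined portion (€1,380,000) is divided into 5 shares of €276,000: Cormac and Vidar each take €276,000; Kaspar's €276,000 share passes to Kaspar's issue; Uma's €276,000 share passes to Uma's issue; Hanna's €276,000 share passes to Hanna's issue.
Kaspar's share (€276,000) passes entirely to Soraya.
Uma's share (€276,000) is divided into 3 shares of €92,000: Lachlan and Eira each take €92,000; Gita's €92,000 share passes to Gita's issue.
Gita's share (€92,000) passes entirely to Svea.
Hanna's share (€276,000) is divided into 3 shares of €92,000: Fenna and Yusuf each take €92,000; Ione's €92,000 share passes to Ione's issue.
Ione's share (€92,000) is divided into 2 shares of €46,000: Bertrand and Yolanda each take €46,000.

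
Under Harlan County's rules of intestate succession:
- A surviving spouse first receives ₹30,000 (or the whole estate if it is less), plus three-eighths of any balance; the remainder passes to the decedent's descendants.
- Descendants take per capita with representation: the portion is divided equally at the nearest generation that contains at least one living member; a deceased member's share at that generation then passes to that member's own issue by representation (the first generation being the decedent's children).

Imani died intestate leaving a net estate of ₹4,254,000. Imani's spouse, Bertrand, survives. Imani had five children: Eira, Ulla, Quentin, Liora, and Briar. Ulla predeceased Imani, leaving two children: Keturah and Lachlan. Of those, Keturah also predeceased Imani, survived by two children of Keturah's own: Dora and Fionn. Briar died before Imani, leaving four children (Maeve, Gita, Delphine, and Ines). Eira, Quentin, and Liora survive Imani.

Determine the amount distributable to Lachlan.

Lachlan receives ₹264,000.

Bertrand first takes ₹30,000, leaving a balance of ₹4,224,000. Bertrand then takes three-eighths of the balance (₹1,584,000), for a total of ₹1,614,000. The remaining ₹2,640,000 passes to the descendants.
The descendants' portion (₹2,640,000) is divided into 5 shares of ₹528,000: Eira, Quentin, and Liora each take ₹528,000; Ulla's ₹528,000 share passes to Ulla's issue; Briar's ₹528,000 share passes to Briar's issue.
Ulla's share (₹528,000) is divided into 2 shares of ₹264,000: Lachlan takes ₹264,000; Keturah's ₹264,000 share passes to Keturah's issue.
Keturah's share (₹264,000) is divided into 2 shares of ₹132,000: Dora and Fionn each take ₹132,000.
Briar's share (₹528,000) is divided into 4 shares of ₹132,000: Maeve, Gita, Delphine, and Ines each take ₹132,000.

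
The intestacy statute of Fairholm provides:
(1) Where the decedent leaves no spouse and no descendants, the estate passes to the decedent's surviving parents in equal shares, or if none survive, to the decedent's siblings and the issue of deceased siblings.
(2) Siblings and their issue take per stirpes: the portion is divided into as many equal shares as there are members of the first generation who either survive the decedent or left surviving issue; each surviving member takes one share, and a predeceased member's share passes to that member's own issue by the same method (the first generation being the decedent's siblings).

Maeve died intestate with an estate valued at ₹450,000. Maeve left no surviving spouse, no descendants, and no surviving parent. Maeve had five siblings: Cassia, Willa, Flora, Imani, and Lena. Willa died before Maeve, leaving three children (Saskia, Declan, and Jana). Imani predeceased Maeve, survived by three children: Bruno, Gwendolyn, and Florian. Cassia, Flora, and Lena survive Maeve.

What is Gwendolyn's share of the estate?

The entire ₹450,000 passes to the siblings and their issue.
That amount (₹450,000) is divided into 5 shares of ₹90,000: Cassia, Flora, and Lena each take ₹90,000; Willa's ₹90,000 share passes to Willa's issue; Imani's ₹90,000 share passes to Imani's issue.
Willa's share (₹90,000) is divided into 3 shares of ₹30,000: Saskia, Declan, and Jana each take ₹30,000.
Imani's share (₹90,000) is divided into 3 shares of ₹30,000: Bruno, Gwendolyn, and Florian each take ₹30,000.

Gwendolyn receives ₹30,000.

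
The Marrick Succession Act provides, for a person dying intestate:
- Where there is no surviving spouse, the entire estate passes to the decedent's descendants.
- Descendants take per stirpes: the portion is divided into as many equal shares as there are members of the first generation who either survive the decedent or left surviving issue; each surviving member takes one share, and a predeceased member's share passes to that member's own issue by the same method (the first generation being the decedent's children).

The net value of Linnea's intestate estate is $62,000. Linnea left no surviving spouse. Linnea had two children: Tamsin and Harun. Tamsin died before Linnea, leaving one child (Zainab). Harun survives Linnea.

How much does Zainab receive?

The entire $62,000 passes to the descendants.
That amount ($62,000) is divided into 2 shares of $31,000: Harun takes $31,000; Tamsin's $31,000 share passes to Tamsin's issue.
Tamsin's share ($31,000) passes entirely to Zainab.

Zainab receives $31,000.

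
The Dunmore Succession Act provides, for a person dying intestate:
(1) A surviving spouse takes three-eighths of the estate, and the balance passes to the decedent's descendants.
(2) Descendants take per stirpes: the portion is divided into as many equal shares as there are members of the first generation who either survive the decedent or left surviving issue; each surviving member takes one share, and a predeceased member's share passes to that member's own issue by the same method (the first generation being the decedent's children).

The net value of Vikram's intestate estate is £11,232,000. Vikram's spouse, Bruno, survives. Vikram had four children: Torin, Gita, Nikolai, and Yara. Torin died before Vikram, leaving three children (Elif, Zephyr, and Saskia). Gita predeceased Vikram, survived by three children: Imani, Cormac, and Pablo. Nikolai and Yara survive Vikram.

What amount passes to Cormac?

Cormac receives £585,000.

Bruno takes three-eighths of £11,232,000 = £4,212,000. The remaining £7,020,000 passes to the descendants.
The descendants' portion (£7,020,000) is divided into 4 shares of £1,755,000: Nikolai and Yara each take £1,755,000; Torin's £1,755,000 share passes to Torin's issue; Gita's £1,755,000 share passes to Gita's issue.
Torin's share (£1,755,000) is divided into 3 shares of £585,000: Elif, Zephyr, and Saskia each take £585,000.
Gita's share (£1,755,000) is divided into 3 shares of £585,000: Imani, Cormac, and Pablo each take £585,000.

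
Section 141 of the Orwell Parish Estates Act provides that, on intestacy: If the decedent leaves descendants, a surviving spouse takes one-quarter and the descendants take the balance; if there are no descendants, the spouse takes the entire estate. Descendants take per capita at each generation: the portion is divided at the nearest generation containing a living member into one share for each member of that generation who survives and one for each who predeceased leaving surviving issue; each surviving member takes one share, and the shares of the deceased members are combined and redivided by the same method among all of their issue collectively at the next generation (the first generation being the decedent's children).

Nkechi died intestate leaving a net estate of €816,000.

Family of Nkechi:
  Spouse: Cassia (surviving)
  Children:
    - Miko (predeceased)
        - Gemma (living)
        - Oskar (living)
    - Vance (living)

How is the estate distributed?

Cassia takes one-quarter of €816,000 = €204,000. The remaining €612,000 passes to the descendants.
The descendants' portion (€612,000) is divided at the children's generation into 2 shares of €306,000. Vance takes €306,000. The remaining share for the deceased Miko (€306,000) is carried to the next generation.
That pool (€306,000) is divided at the grandchildren's generation equally among Gemma and Oskar: €153,000 each.

Cassia: €204,000; Gemma: €153,000; Oskar: €153,000; Vance: €306,000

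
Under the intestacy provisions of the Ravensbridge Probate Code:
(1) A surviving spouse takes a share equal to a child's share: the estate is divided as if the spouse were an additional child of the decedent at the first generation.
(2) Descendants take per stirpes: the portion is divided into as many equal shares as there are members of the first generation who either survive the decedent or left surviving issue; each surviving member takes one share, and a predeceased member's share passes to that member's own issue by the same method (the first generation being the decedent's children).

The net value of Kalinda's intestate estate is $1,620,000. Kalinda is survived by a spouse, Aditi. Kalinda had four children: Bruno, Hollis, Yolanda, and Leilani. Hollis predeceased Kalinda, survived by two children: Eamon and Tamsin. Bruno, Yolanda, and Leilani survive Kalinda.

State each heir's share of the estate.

The spouse counts as an additional share at the children's level, so there are 5 primary shares of $324,000. Aditi takes one such share ($324,000).
The children's combined portion ($1,296,000) is divided into 4 shares of $324,000: Bruno, Yolanda, and Leilani each take $324,000; Hollis's $324,000 share passes to Hollis's issue.
Hollis's share ($324,000) is divided into 2 shares of $162,000: Eamon and Tamsin each take $162,000.

Aditi: $324,000; Bruno: $324,000; Eamon: $162,000; Tamsin: $162,000; Yolanda: $324,000; Leilani: $324,000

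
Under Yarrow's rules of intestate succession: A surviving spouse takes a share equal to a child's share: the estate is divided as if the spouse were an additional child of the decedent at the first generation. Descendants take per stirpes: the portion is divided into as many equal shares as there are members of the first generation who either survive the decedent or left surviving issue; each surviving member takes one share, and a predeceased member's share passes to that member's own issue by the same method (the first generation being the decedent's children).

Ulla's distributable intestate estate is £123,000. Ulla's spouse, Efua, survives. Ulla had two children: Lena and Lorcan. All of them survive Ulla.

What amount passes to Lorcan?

Lorcan receives £41,000.

The spouse counts as an additional share at the children's level, so there are 3 primary shares of £41,000. Efua takes one such share (£41,000).
The children's combined portion (£82,000) is divided into 2 shares of £41,000: Lena and Lorcan each take £41,000.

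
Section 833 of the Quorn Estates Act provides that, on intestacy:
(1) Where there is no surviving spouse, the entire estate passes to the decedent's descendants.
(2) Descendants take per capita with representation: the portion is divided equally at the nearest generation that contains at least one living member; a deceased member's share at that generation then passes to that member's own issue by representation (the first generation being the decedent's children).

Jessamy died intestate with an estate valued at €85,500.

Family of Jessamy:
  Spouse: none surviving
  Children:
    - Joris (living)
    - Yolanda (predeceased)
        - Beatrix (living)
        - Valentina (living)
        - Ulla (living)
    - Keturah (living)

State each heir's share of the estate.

Joris: €28,500; Beatrix: €9,500; Valentina: €9,500; Ulla: €9,500; Keturah: €28,500

The entire €85,500 passes to the descendants.
That amount (€85,500) is divided into 3 shares of €28,500: Joris and Keturah each take €28,500; Yolanda's €28,500 share passes to Yolanda's issue.
Yolanda's share (€28,500) is divided into 3 shares of €9,500: Beatrix, Valentina, and Ulla each take €9,500.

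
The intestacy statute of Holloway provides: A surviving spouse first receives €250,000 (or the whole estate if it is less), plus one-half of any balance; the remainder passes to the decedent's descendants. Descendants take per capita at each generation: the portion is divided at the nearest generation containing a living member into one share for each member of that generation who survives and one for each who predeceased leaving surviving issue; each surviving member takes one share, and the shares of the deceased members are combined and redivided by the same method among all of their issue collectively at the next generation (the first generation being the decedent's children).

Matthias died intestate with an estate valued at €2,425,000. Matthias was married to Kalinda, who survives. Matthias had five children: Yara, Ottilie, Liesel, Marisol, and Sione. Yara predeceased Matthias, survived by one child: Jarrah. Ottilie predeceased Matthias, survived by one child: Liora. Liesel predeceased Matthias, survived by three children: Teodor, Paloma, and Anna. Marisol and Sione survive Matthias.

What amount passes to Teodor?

Kalinda first takes €250,000, leaving a balance of €2,175,000. Kalinda then takes one-half of the balance (€1,087,500), for a total of €1,337,500. The remaining €1,087,500 passes to the descendants.
The descendants' portion (€1,087,500) is divided at the children's generation into 5 shares of €217,500. Marisol and Sione each take €217,500. The 3 shares of the deceased (Yara, Ottilie, and Liesel) are combined into a pool of €652,500.
That pool (€652,500) is divided at the grandchildren's generation equally among Jarrah, Liora, Teodor, Paloma, and Anna: €130,500 each.

Teodor receives €130,500.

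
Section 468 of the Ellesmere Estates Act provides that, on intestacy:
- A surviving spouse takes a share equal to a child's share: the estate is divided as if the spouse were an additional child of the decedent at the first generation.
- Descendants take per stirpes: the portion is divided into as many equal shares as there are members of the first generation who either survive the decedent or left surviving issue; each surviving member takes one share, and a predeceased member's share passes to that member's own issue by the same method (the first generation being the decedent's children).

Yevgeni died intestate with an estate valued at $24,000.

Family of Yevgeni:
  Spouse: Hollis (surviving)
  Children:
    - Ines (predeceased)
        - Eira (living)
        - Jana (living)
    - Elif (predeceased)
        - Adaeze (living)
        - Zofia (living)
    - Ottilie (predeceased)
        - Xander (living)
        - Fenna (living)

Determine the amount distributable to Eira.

The spouse counts as an additional share at the children's level, so there are 4 primary shares of $6,000. Hollis takes one such share ($6,000).
The children's combined portion ($18,000) is divided into 3 shares of $6,000: Ines's $6,000 share passes to Ines's issue; Elif's $6,000 share passes to Elif's issue; Ottilie's $6,000 share passes to Ottilie's issue.
Ines's share ($6,000) is divided into 2 shares of $3,000: Eira and Jana each take $3,000.
Elif's share ($6,000) is divided into 2 shares of $3,000: Adaeze and Zofia each take $3,000.
Ottilie's share ($6,000) is divided into 2 shares of $3,000: Xander and Fenna each take $3,000.

Eira receives $3,000.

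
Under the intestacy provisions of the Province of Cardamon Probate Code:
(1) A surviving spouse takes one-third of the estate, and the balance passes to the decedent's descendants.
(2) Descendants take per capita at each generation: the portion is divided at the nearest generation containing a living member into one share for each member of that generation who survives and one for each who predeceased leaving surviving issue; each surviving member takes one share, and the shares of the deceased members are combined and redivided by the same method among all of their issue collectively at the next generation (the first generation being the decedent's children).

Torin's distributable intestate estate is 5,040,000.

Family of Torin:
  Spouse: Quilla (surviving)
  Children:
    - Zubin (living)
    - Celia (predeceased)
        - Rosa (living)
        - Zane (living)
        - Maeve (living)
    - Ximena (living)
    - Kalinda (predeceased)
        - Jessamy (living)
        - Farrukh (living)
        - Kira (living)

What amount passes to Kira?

Quilla takes one-third of 5,040,000 = 1,680,000. The remaining 3,360,000 passes to the descendants.
The descendants' portion (3,360,000) is divided at the children's generation into 4 shares of 840,000. Zubin and Ximena each take 840,000. The 2 shares of the deceased (Celia and Kalinda) are combined into a pool of 1,680,000.
That pool (1,680,000) is divided at the grandchildren's generation equally among Rosa, Zane, Maeve, Jessamy, Farrukh, and Kira: 280,000 each.

Kira receives 280,000.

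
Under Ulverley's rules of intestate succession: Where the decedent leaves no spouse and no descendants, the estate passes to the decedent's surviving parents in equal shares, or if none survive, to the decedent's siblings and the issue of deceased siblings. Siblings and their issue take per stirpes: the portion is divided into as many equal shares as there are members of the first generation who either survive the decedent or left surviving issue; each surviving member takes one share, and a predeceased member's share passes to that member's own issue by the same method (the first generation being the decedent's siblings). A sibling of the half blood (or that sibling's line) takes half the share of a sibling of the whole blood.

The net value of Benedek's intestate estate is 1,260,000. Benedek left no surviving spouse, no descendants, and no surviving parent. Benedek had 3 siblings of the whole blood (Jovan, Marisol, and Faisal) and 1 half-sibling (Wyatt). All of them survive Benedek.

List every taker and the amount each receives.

Jovan: 360,000; Marisol: 360,000; Wyatt: 180,000; Faisal: 360,000

The entire 1,260,000 passes to the siblings and their issue.
Counting each half-blood sibling's line as half a unit, there are 7/2 units in 1,260,000, so one unit is 360,000. Whole-blood lines (Jovan, Marisol, and Faisal) take 360,000 each; half-blood lines (Wyatt) take 180,000 each.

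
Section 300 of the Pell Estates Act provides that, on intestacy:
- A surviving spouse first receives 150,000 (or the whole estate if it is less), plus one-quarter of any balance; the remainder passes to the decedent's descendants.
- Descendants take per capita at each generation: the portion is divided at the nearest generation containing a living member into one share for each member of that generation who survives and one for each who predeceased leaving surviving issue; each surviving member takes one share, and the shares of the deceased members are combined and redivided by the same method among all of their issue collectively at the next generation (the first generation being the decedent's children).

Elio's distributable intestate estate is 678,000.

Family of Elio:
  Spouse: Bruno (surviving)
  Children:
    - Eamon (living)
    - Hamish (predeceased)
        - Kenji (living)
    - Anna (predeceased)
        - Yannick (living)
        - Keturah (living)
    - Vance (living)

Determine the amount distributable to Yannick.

Bruno first takes 150,000, leaving a balance of 528,000. Bruno then takes one-quarter of the balance (132,000), for a total of 282,000. The remaining 396,000 passes to the descendants.
The descendants' portion (396,000) is divided at the children's generation into 4 shares of 99,000. Eamon and Vance each take 99,000. The 2 shares of the deceased (Hamish and Anna) are combined into a pool of 198,000.
That pool (198,000) is divided at the grandchildren's generation equally among Kenji, Yannick, and Keturah: 66,000 each.

Yannick receives 66,000.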